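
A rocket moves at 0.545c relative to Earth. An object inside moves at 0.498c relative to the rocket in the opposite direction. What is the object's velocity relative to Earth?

Object's velocity in rocket frame is u' = -0.498c
u = (u' + v)/(1 + u'v/c²) = (v - 0.498)/(1 - 0.498·v/c²)
Numerator: 0.545 - 0.498 = 0.047
Denominator: 1 - 0.27141 = 0.72859
u = 0.047/0.72859 = 0.06451c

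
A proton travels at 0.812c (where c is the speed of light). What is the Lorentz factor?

v/c = 0.812, so (v/c)² = 0.659344
1 - (v/c)² = 0.340656
γ = 1/√(0.340656) = 1.713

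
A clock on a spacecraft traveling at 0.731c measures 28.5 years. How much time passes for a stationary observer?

Proper time Δt₀ = 28.5 years
γ = 1/√(1 - 0.731²) = 1.4655
Δt = γΔt₀ = 1.4655 × 28.5 = 41.77 years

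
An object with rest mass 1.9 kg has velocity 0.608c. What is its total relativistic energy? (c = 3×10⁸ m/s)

γ = 1/√(1 - 0.608²) = 1.2595
mc² = 1.9 × (3×10⁸)² = 1.710×10¹⁷ J
E = γmc² = 1.2595 × 1.710×10¹⁷ = 2.154×10¹⁷ J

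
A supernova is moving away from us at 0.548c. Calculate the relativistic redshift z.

β = 0.548
(1+β)/(1-β) = 1.548/0.452 = 3.4248
√(3.4248) = 1.8506
z = 1.8506 - 1 = 0.8506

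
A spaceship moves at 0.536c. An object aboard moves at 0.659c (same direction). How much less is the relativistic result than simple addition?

Classical: u' + v = 0.659 + 0.536 = 1.195c
Relativistic: u = (0.659 + 0.536)/(1 + 0.353224) = 1.195/1.353224 = 0.8831c
Difference: 1.195 - 0.8831 = 0.3119c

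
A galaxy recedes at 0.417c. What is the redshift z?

β = 0.417
(1+β)/(1-β) = 1.417/0.583 = 2.431
√(2.431) = 1.559
z = 1.559 - 1 = 0.5590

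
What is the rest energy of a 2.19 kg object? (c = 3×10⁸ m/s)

c² = (3×10⁸)² = 9.000×10¹⁶ m²/s²
E₀ = mc² = 2.19 × 9.000×10¹⁶ = 1.971×10¹⁷ J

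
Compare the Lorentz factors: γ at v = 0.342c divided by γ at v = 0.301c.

γ₁ = 1/√(1 - 0.342²) = 1.0642
γ₂ = 1/√(1 - 0.301²) = 1.0486
γ₁/γ₂ = 1.0642/1.0486 = 1.015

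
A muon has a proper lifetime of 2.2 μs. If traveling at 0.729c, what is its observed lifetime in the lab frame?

Proper lifetime τ₀ = 2.2 μs
γ = 1/√(1 - 0.729²) = 1.461
τ = γτ₀ = 1.461 × 2.2 μs = 3.214 μs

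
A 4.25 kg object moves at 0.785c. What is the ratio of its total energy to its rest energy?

E = γmc², E₀ = mc²
E/E₀ = γ = 1/√(1 - 0.785²) = 1.614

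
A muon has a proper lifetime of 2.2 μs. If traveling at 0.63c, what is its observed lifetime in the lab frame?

Proper lifetime τ₀ = 2.2 μs
γ = 1/√(1 - 0.63²) = 1.2877
τ = γτ₀ = 1.2877 × 2.2 μs = 2.833 μs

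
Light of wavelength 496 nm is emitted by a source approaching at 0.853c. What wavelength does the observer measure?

β = 0.853
Wavelength Doppler factor = √(0.147/1.853) = √(0.07933) = 0.2817
λ_obs = 496 × 0.2817 = 139.7 nm (blueshift)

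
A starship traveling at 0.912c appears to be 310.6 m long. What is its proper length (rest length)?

Contracted length L = 310.6 m
γ = 1/√(1 - 0.912²) = 2.438
L₀ = γL = 2.438 × 310.6 = 757.2 m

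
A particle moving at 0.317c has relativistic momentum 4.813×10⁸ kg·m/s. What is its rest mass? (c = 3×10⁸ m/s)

γ = 1/√(1 - 0.317²) = 1.0544
v = 0.317 × 3×10⁸ = 9.510×10⁷ m/s
m = p/(γv) = 4.813×10⁸/(1.0544 × 9.510×10⁷) = 4.800 kg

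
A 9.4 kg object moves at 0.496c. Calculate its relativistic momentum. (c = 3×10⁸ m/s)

γ = 1/√(1 - 0.496²) = 1.152
v = 0.496 × 3×10⁸ = 1.488×10⁸ m/s
p = γmv = 1.152 × 9.4 × 1.488×10⁸ = 1.611×10⁹ kg·m/s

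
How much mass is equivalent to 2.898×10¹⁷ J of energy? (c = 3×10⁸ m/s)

From E = mc², we get m = E/c²
c² = (3×10⁸)² = 9×10¹⁶ m²/s²
m = 2.898×10¹⁷ / 9×10¹⁶ = 3.220 kg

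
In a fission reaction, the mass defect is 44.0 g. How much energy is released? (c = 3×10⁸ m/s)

Convert mass defect: Δm = 44.0 g = 0.044 kg
E = Δm·c² = 0.044 × (3×10⁸)²
= 0.044 × 9×10¹⁶ = 3.960×10¹⁵ J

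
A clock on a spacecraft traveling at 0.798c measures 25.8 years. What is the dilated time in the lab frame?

Proper time Δt₀ = 25.8 years
γ = 1/√(1 - 0.798²) = 1.6593
Δt = γΔt₀ = 1.6593 × 25.8 = 42.81 years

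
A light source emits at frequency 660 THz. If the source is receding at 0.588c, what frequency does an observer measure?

β = v/c = 0.588
(1-β)/(1+β) = 0.412/1.588 = 0.25945
Doppler factor = √(0.25945) = 0.5094
f_obs = 660 × 0.5094 = 336.2 THz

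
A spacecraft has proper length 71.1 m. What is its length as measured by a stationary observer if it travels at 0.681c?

Proper length L₀ = 71.1 m
γ = 1/√(1 - 0.681²) = 1.3656
L = L₀/γ = 71.1/1.3656 = 52.07 m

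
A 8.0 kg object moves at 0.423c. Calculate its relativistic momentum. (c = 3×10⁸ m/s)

γ = 1/√(1 - 0.423²) = 1.1036
v = 0.423 × 3×10⁸ = 1.269×10⁸ m/s
p = γmv = 1.1036 × 8.0 × 1.269×10⁸ = 1.120×10⁹ kg·m/s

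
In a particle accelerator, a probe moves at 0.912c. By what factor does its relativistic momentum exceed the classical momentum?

p_rel = γmv, p_class = mv
Ratio = γ = 1/√(1 - 0.912²)
= 1/√(0.168256) = 2.438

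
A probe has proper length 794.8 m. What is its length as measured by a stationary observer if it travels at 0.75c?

Proper length L₀ = 794.8 m
γ = 1/√(1 - 0.75²) = 1.512
L = L₀/γ = 794.8/1.512 = 525.7 m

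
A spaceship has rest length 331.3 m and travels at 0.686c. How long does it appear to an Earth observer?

Proper length L₀ = 331.3 m
γ = 1/√(1 - 0.686²) = 1.374
L = L₀/γ = 331.3/1.374 = 241.1 m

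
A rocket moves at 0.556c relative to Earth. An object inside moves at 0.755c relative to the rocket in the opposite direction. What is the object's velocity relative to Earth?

Object's velocity in rocket frame is u' = -0.755c
u = (u' + v)/(1 + u'v/c²) = (v - 0.755)/(1 - 0.755·v/c²)
Numerator: 0.556 - 0.755 = -0.199
Denominator: 1 - 0.41978 = 0.58022
u = -0.199/0.58022 = -0.3430c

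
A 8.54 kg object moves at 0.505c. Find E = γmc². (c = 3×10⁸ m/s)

γ = 1/√(1 - 0.505²) = 1.1586
mc² = 8.54 × (3×10⁸)² = 7.686×10¹⁷ J
E = γmc² = 1.1586 × 7.686×10¹⁷ = 8.905×10¹⁷ J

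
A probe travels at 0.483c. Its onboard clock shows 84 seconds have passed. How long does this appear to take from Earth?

Proper time Δt₀ = 84 seconds
γ = 1/√(1 - 0.483²) = 1.142
Δt = γΔt₀ = 1.142 × 84 = 95.93 seconds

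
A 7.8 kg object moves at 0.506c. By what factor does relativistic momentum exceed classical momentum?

p_rel = γmv, p_class = mv
Ratio = γ = 1/√(1 - 0.506²) = 1.159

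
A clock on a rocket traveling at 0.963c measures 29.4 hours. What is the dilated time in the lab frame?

Proper time Δt₀ = 29.4 hours
γ = 1/√(1 - 0.963²) = 3.711
Δt = γΔt₀ = 3.711 × 29.4 = 109.1 hours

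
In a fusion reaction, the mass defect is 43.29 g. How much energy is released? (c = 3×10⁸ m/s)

Convert mass defect: Δm = 43.29 g = 0.04329 kg
E = Δm·c² = 0.04329 × (3×10⁸)²
= 0.04329 × 9×10¹⁶ = 3.896×10¹⁵ J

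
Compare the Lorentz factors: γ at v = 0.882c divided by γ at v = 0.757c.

γ₁ = 1/√(1 - 0.882²) = 2.122
γ₂ = 1/√(1 - 0.757²) = 1.530
γ₁/γ₂ = 2.122/1.530 = 1.387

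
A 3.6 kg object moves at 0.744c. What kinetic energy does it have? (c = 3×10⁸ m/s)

γ = 1/√(1 - 0.744²) = 1.4966
γ - 1 = 0.4966
KE = (γ-1)mc² = 0.4966 × 3.6 × (3×10⁸)² = 1.609×10¹⁷ J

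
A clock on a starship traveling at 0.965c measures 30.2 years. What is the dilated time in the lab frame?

Proper time Δt₀ = 30.2 years
γ = 1/√(1 - 0.965²) = 3.813
Δt = γΔt₀ = 3.813 × 30.2 = 115.2 years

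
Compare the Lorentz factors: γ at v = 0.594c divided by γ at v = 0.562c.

γ₁ = 1/√(1 - 0.594²) = 1.243
γ₂ = 1/√(1 - 0.562²) = 1.209
γ₁/γ₂ = 1.243/1.209 = 1.028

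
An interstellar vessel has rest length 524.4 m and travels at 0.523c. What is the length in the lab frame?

Proper length L₀ = 524.4 m
γ = 1/√(1 - 0.523²) = 1.17325
L = L₀/γ = 524.4/1.17325 = 447.0 m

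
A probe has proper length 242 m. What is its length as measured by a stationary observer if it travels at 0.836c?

Proper length L₀ = 242 m
γ = 1/√(1 - 0.836²) = 1.822
L = L₀/γ = 242/1.822 = 132.8 m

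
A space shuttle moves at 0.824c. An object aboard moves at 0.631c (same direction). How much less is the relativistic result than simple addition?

Classical: u' + v = 0.631 + 0.824 = 1.455c
Relativistic: u = (0.631 + 0.824)/(1 + 0.519944) = 1.455/1.519944 = 0.9573c
Difference: 1.455 - 0.9573 = 0.4977c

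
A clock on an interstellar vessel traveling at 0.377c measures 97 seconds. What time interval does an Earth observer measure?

Proper time Δt₀ = 97 seconds
γ = 1/√(1 - 0.377²) = 1.0797
Δt = γΔt₀ = 1.0797 × 97 = 104.7 seconds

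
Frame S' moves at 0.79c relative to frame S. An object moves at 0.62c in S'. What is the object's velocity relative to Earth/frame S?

u = (u' + v)/(1 + u'v/c²)
Numerator: 0.62 + 0.79 = 1.41
Denominator: 1 + 0.4898 = 1.4898
u = 1.41/1.4898 = 0.9464c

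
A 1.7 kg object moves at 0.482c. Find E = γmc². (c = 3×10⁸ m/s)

γ = 1/√(1 - 0.482²) = 1.141
mc² = 1.7 × (3×10⁸)² = 1.530×10¹⁷ J
E = γmc² = 1.141 × 1.530×10¹⁷ = 1.746×10¹⁷ J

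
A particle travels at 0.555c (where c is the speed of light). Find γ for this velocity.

v/c = 0.555, so (v/c)² = 0.308025
1 - (v/c)² = 0.691975
γ = 1/√(0.691975) = 1.202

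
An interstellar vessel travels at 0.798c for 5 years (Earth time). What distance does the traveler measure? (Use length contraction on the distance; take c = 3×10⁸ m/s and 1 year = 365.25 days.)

Earth distance: d = v × t = 0.798c × 5 yr = 3.777×10¹⁶ m
γ = 1.659
d' = d/γ = 3.777×10¹⁶/1.659 = 2.277×10¹⁶ m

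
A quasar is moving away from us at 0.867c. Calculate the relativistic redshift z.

β = 0.867
(1+β)/(1-β) = 1.867/0.133 = 14.04
√(14.04) = 3.747
z = 3.747 - 1 = 2.747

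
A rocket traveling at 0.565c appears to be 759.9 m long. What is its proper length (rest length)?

Contracted length L = 759.9 m
γ = 1/√(1 - 0.565²) = 1.212
L₀ = γL = 1.212 × 759.9 = 921.0 m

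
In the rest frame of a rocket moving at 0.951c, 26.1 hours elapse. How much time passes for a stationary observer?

Proper time Δt₀ = 26.1 hours
γ = 1/√(1 - 0.951²) = 3.234
Δt = γΔt₀ = 3.234 × 26.1 = 84.41 hours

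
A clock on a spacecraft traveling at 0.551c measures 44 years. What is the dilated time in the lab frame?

Proper time Δt₀ = 44 years
γ = 1/√(1 - 0.551²) = 1.1983
Δt = γΔt₀ = 1.1983 × 44 = 52.73 years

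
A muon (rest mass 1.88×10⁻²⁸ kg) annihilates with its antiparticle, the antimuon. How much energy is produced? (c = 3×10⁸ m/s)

Both particles have the same rest mass, so total mass = 2m
E = 2m·c² = 2 × 1.88×10⁻²⁸ × (3×10⁸)²
= 2 × 1.88×10⁻²⁸ × 9×10¹⁶
= 3.384×10⁻¹¹ J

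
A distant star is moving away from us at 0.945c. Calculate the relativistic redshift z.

β = 0.945
(1+β)/(1-β) = 1.945/0.055 = 35.364
√(35.364) = 5.947
z = 5.947 - 1 = 4.947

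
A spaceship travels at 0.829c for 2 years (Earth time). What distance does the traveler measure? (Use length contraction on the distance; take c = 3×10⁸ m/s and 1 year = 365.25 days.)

Earth distance: d = v × t = 0.829c × 2 yr = 1.56968×10¹⁶ m
γ = 1.78811
d' = d/γ = 1.56968×10¹⁶/1.78811 = 8.778×10¹⁵ m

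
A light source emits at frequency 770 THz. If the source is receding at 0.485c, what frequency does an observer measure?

β = v/c = 0.485
(1-β)/(1+β) = 0.515/1.485 = 0.3468
Doppler factor = √(0.3468) = 0.5889
f_obs = 770 × 0.5889 = 453.5 THz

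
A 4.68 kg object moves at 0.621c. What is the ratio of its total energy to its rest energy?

E = γmc², E₀ = mc²
E/E₀ = γ = 1/√(1 - 0.621²) = 1.276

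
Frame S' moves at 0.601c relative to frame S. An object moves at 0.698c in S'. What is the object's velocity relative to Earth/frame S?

u = (u' + v)/(1 + u'v/c²)
Numerator: 0.698 + 0.601 = 1.299
Denominator: 1 + 0.419498 = 1.419498
u = 1.299/1.419498 = 0.9151c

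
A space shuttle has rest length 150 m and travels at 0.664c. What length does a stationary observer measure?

Proper length L₀ = 150 m
γ = 1/√(1 - 0.664²) = 1.337
L = L₀/γ = 150/1.337 = 112.2 m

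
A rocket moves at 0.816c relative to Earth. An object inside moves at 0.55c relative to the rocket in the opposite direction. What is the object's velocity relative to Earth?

Object's velocity in rocket frame is u' = -0.55c
u = (u' + v)/(1 + u'v/c²) = (v - 0.55)/(1 - 0.55·v/c²)
Numerator: 0.816 - 0.55 = 0.266
Denominator: 1 - 0.4488 = 0.5512
u = 0.266/0.5512 = 0.4826c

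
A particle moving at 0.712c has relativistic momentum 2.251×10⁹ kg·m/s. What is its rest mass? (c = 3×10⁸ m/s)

γ = 1/√(1 - 0.712²) = 1.4241
v = 0.712 × 3×10⁸ = 2.136×10⁸ m/s
m = p/(γv) = 2.251×10⁹/(1.4241 × 2.136×10⁸) = 7.400 kg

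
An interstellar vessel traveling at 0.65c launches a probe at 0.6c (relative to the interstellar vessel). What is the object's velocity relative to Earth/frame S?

u = (u' + v)/(1 + u'v/c²)
Numerator: 0.6 + 0.65 = 1.25
Denominator: 1 + 0.39 = 1.39
u = 1.25/1.39 = 0.8993c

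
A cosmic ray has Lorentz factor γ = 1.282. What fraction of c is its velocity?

From γ = 1/√(1 - v²/c²):
1/γ² = 1/1.282² = 0.60845
v²/c² = 1 - 0.60845 = 0.39155
v/c = √(0.39155) = 0.6257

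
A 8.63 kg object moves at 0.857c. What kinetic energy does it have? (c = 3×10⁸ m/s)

γ = 1/√(1 - 0.857²) = 1.94056
γ - 1 = 0.94056
KE = (γ-1)mc² = 0.94056 × 8.63 × (3×10⁸)² = 7.305×10¹⁷ J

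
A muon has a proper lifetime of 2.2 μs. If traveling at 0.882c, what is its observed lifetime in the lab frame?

Proper lifetime τ₀ = 2.2 μs
γ = 1/√(1 - 0.882²) = 2.122
τ = γτ₀ = 2.122 × 2.2 μs = 4.668 μs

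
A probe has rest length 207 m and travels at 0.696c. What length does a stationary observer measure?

Proper length L₀ = 207 m
γ = 1/√(1 - 0.696²) = 1.393
L = L₀/γ = 207/1.393 = 148.6 m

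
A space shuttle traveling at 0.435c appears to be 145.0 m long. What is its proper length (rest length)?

Contracted length L = 145.0 m
γ = 1/√(1 - 0.435²) = 1.1106
L₀ = γL = 1.1106 × 145.0 = 161.0 m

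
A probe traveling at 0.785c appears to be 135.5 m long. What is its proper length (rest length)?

Contracted length L = 135.5 m
γ = 1/√(1 - 0.785²) = 1.614
L₀ = γL = 1.614 × 135.5 = 218.7 m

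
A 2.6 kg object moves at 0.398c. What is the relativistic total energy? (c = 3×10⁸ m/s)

γ = 1/√(1 - 0.398²) = 1.090
mc² = 2.6 × (3×10⁸)² = 2.340×10¹⁷ J
E = γmc² = 1.090 × 2.340×10¹⁷ = 2.551×10¹⁷ J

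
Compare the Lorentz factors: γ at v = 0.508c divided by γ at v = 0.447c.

γ₁ = 1/√(1 - 0.508²) = 1.1610
γ₂ = 1/√(1 - 0.447²) = 1.1179
γ₁/γ₂ = 1.1610/1.1179 = 1.039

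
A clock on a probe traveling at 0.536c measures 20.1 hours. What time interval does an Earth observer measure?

Proper time Δt₀ = 20.1 hours
γ = 1/√(1 - 0.536²) = 1.1845
Δt = γΔt₀ = 1.1845 × 20.1 = 23.81 hours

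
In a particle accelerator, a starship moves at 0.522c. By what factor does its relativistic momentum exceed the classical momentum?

p_rel = γmv, p_class = mv
Ratio = γ = 1/√(1 - 0.522²)
= 1/√(0.727516) = 1.172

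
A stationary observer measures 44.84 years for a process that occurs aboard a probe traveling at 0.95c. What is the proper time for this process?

Dilated time Δt = 44.84 years
γ = 1/√(1 - 0.95²) = 3.203
Δt₀ = Δt/γ = 44.84/3.203 = 14.00 years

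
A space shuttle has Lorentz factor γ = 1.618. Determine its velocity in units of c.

From γ = 1/√(1 - v²/c²):
1/γ² = 1/1.618² = 0.3820
v²/c² = 1 - 0.3820 = 0.6180
v/c = √(0.6180) = 0.7861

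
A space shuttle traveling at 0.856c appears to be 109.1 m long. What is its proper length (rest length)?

Contracted length L = 109.1 m
γ = 1/√(1 - 0.856²) = 1.934
L₀ = γL = 1.934 × 109.1 = 211.0 m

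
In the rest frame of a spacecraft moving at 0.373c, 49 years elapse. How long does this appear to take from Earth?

Proper time Δt₀ = 49 years
γ = 1/√(1 - 0.373²) = 1.0778
Δt = γΔt₀ = 1.0778 × 49 = 52.81 years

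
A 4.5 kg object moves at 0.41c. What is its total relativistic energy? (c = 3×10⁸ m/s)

γ = 1/√(1 - 0.41²) = 1.0964
mc² = 4.5 × (3×10⁸)² = 4.050×10¹⁷ J
E = γmc² = 1.0964 × 4.050×10¹⁷ = 4.440×10¹⁷ J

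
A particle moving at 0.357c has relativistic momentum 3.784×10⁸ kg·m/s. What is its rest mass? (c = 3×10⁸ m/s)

γ = 1/√(1 - 0.357²) = 1.0705
v = 0.357 × 3×10⁸ = 1.071×10⁸ m/s
m = p/(γv) = 3.784×10⁸/(1.0705 × 1.071×10⁸) = 3.300 kg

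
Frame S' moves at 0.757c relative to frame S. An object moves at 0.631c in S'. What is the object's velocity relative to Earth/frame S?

u = (u' + v)/(1 + u'v/c²)
Numerator: 0.631 + 0.757 = 1.388
Denominator: 1 + 0.477667 = 1.477667
u = 1.388/1.477667 = 0.9393c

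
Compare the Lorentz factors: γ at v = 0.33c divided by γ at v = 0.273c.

γ₁ = 1/√(1 - 0.33²) = 1.059
γ₂ = 1/√(1 - 0.273²) = 1.039
γ₁/γ₂ = 1.059/1.039 = 1.019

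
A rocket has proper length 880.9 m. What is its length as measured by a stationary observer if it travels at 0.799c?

Proper length L₀ = 880.9 m
γ = 1/√(1 - 0.799²) = 1.663
L = L₀/γ = 880.9/1.663 = 529.7 m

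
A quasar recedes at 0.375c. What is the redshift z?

β = 0.375
(1+β)/(1-β) = 1.375/0.625 = 2.200
√(2.200) = 1.4832
z = 1.4832 - 1 = 0.4832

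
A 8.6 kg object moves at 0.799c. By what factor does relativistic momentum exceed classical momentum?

p_rel = γmv, p_class = mv
Ratio = γ = 1/√(1 - 0.799²) = 1.663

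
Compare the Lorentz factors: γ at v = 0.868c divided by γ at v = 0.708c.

γ₁ = 1/√(1 - 0.868²) = 2.014
γ₂ = 1/√(1 - 0.708²) = 1.416
γ₁/γ₂ = 2.014/1.416 = 1.422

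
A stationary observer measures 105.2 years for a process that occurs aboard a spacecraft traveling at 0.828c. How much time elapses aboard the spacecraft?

Dilated time Δt = 105.2 years
γ = 1/√(1 - 0.828²) = 1.7834
Δt₀ = Δt/γ = 105.2/1.7834 = 58.99 years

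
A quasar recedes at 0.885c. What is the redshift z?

β = 0.885
(1+β)/(1-β) = 1.885/0.115 = 16.391
√(16.391) = 4.049
z = 4.049 - 1 = 3.049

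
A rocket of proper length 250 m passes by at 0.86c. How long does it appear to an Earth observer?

Proper length L₀ = 250 m
γ = 1/√(1 - 0.86²) = 1.960
L = L₀/γ = 250/1.960 = 127.6 m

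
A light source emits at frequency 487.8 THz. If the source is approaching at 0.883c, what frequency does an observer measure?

β = v/c = 0.883
(1+β)/(1-β) = 1.883/0.117 = 16.094
Doppler factor = √(16.094) = 4.012
f_obs = 487.8 × 4.012 = 1957 THz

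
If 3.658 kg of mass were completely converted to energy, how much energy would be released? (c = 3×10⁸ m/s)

Using E = mc²:
c² = (3×10⁸)² = 9×10¹⁶ m²/s²
E = 3.658 × 9×10¹⁶ = 3.292×10¹⁷ J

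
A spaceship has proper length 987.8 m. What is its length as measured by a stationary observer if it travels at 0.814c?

Proper length L₀ = 987.8 m
γ = 1/√(1 - 0.814²) = 1.7216
L = L₀/γ = 987.8/1.7216 = 573.8 m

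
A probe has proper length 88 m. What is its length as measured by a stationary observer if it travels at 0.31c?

Proper length L₀ = 88 m
γ = 1/√(1 - 0.31²) = 1.05182
L = L₀/γ = 88/1.05182 = 83.66 m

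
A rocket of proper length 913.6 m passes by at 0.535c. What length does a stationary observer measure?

Proper length L₀ = 913.6 m
γ = 1/√(1 - 0.535²) = 1.1836
L = L₀/γ = 913.6/1.1836 = 771.9 m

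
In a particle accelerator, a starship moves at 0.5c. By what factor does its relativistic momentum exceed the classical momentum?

p_rel = γmv, p_class = mv
Ratio = γ = 1/√(1 - 0.5²)
= 1/√(0.75) = 1.155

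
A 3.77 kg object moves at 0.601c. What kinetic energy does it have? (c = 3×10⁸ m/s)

γ = 1/√(1 - 0.601²) = 1.25117
γ - 1 = 0.25117
KE = (γ-1)mc² = 0.25117 × 3.77 × (3×10⁸)² = 8.522×10¹⁶ J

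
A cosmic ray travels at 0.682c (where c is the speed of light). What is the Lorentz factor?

v/c = 0.682, so (v/c)² = 0.465124
1 - (v/c)² = 0.534876
γ = 1/√(0.534876) = 1.367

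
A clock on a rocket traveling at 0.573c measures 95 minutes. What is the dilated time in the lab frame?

Proper time Δt₀ = 95 minutes
γ = 1/√(1 - 0.573²) = 1.220
Δt = γΔt₀ = 1.220 × 95 = 115.9 minutes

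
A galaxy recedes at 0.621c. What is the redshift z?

β = 0.621
(1+β)/(1-β) = 1.621/0.379 = 4.277
√(4.277) = 2.068
z = 2.068 - 1 = 1.068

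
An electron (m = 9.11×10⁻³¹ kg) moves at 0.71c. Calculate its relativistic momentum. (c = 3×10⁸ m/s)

γ = 1/√(1 - 0.71²) = 1.42005
v = 0.71 × 3×10⁸ = 2.130×10⁸ m/s
p = γmv = 1.42005 × 9.11×10⁻³¹ × 2.130×10⁸ = 2.756×10⁻²² kg·m/s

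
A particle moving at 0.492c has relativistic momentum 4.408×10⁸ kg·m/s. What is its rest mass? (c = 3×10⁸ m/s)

γ = 1/√(1 - 0.492²) = 1.1486
v = 0.492 × 3×10⁸ = 1.476×10⁸ m/s
m = p/(γv) = 4.408×10⁸/(1.1486 × 1.476×10⁸) = 2.600 kg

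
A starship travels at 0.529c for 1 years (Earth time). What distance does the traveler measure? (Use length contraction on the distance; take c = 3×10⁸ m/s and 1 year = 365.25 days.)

Earth distance: d = v × t = 0.529c × 1 yr = 5.0082×10¹⁵ m
γ = 1.1784
d' = d/γ = 5.0082×10¹⁵/1.1784 = 4.250×10¹⁵ m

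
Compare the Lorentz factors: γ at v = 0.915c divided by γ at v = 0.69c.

γ₁ = 1/√(1 - 0.915²) = 2.479
γ₂ = 1/√(1 - 0.69²) = 1.382
γ₁/γ₂ = 2.479/1.382 = 1.794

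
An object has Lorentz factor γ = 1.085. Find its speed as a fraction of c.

From γ = 1/√(1 - v²/c²):
1/γ² = 1/1.085² = 0.84946
v²/c² = 1 - 0.84946 = 0.15054
v/c = √(0.15054) = 0.3880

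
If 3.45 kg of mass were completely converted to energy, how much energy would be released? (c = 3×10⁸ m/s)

Using E = mc²:
c² = (3×10⁸)² = 9×10¹⁶ m²/s²
E = 3.45 × 9×10¹⁶ = 3.105×10¹⁷ J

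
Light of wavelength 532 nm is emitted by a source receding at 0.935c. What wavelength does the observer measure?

β = 0.935
Wavelength Doppler factor = √(1.935/0.065) = √(29.77) = 5.456
λ_obs = 532 × 5.456 = 2903 nm (redshift)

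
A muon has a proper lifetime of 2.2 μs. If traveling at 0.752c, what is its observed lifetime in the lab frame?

Proper lifetime τ₀ = 2.2 μs
γ = 1/√(1 - 0.752²) = 1.5171
τ = γτ₀ = 1.5171 × 2.2 μs = 3.338 μs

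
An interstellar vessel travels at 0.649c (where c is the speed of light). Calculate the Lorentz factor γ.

v/c = 0.649, so (v/c)² = 0.421201
1 - (v/c)² = 0.578799
γ = 1/√(0.578799) = 1.314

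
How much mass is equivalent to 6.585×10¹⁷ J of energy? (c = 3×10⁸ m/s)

From E = mc², we get m = E/c²
c² = (3×10⁸)² = 9×10¹⁶ m²/s²
m = 6.585×10¹⁷ / 9×10¹⁶ = 7.317 kg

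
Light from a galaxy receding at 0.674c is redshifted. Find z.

β = 0.674
(1+β)/(1-β) = 1.674/0.326 = 5.135
√(5.135) = 2.266
z = 2.266 - 1 = 1.266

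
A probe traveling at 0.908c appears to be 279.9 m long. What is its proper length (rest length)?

Contracted length L = 279.9 m
γ = 1/√(1 - 0.908²) = 2.387
L₀ = γL = 2.387 × 279.9 = 668.1 m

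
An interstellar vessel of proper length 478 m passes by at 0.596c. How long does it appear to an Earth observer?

Proper length L₀ = 478 m
γ = 1/√(1 - 0.596²) = 1.2454
L = L₀/γ = 478/1.2454 = 383.8 m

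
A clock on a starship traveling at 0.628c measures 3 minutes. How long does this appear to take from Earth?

Proper time Δt₀ = 3 minutes
γ = 1/√(1 - 0.628²) = 1.285
Δt = γΔt₀ = 1.285 × 3 = 3.855 minutes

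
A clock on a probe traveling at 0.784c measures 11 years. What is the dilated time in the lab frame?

Proper time Δt₀ = 11 years
γ = 1/√(1 - 0.784²) = 1.611
Δt = γΔt₀ = 1.611 × 11 = 17.72 years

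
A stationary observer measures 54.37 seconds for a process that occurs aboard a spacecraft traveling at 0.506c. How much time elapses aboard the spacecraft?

Dilated time Δt = 54.37 seconds
γ = 1/√(1 - 0.506²) = 1.15938
Δt₀ = Δt/γ = 54.37/1.15938 = 46.90 seconds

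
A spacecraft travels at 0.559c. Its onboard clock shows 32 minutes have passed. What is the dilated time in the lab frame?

Proper time Δt₀ = 32 minutes
γ = 1/√(1 - 0.559²) = 1.206
Δt = γΔt₀ = 1.206 × 32 = 38.59 minutes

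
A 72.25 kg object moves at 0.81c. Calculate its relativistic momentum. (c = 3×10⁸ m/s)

γ = 1/√(1 - 0.81²) = 1.7052
v = 0.81 × 3×10⁸ = 2.430×10⁸ m/s
p = γmv = 1.7052 × 72.25 × 2.430×10⁸ = 2.994×10¹⁰ kg·m/s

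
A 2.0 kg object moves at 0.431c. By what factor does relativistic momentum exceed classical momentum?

p_rel = γmv, p_class = mv
Ratio = γ = 1/√(1 - 0.431²) = 1.108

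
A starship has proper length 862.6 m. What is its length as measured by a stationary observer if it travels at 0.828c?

Proper length L₀ = 862.6 m
γ = 1/√(1 - 0.828²) = 1.7834
L = L₀/γ = 862.6/1.7834 = 483.7 m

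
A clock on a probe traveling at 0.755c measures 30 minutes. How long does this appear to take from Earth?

Proper time Δt₀ = 30 minutes
γ = 1/√(1 - 0.755²) = 1.525
Δt = γΔt₀ = 1.525 × 30 = 45.75 minutes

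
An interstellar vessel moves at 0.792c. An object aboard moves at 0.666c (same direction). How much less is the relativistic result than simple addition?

Classical: u' + v = 0.666 + 0.792 = 1.458c
Relativistic: u = (0.666 + 0.792)/(1 + 0.527472) = 1.458/1.527472 = 0.9545c
Difference: 1.458 - 0.9545 = 0.5035c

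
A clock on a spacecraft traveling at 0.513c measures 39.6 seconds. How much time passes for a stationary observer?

Proper time Δt₀ = 39.6 seconds
γ = 1/√(1 - 0.513²) = 1.165
Δt = γΔt₀ = 1.165 × 39.6 = 46.13 seconds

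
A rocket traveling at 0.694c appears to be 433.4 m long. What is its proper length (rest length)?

Contracted length L = 433.4 m
γ = 1/√(1 - 0.694²) = 1.389
L₀ = γL = 1.389 × 433.4 = 602.0 m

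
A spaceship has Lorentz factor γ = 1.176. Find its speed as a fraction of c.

From γ = 1/√(1 - v²/c²):
1/γ² = 1/1.176² = 0.7231
v²/c² = 1 - 0.7231 = 0.2769
v/c = √(0.2769) = 0.5262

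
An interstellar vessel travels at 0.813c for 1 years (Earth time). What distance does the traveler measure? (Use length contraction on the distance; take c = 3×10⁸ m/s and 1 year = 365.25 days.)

Earth distance: d = v × t = 0.813c × 1 yr = 7.6969×10¹⁵ m
γ = 1.7174
d' = d/γ = 7.6969×10¹⁵/1.7174 = 4.482×10¹⁵ m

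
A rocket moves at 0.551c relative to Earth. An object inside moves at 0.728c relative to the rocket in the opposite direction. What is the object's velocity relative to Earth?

Object's velocity in rocket frame is u' = -0.728c
u = (u' + v)/(1 + u'v/c²) = (v - 0.728)/(1 - 0.728·v/c²)
Numerator: 0.551 - 0.728 = -0.177
Denominator: 1 - 0.401128 = 0.598872
u = -0.177/0.598872 = -0.2956c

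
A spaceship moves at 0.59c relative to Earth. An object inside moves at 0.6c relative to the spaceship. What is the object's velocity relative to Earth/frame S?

u = (u' + v)/(1 + u'v/c²)
Numerator: 0.6 + 0.59 = 1.19
Denominator: 1 + 0.354 = 1.354
u = 1.19/1.354 = 0.8789c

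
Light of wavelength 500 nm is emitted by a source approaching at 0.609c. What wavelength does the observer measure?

β = 0.609
Wavelength Doppler factor = √(0.391/1.609) = √(0.2430) = 0.4930
λ_obs = 500 × 0.4930 = 246.5 nm (blueshift)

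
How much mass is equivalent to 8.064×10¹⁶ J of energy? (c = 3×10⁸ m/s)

From E = mc², we get m = E/c²
c² = (3×10⁸)² = 9×10¹⁶ m²/s²
m = 8.064×10¹⁶ / 9×10¹⁶ = 0.8960 kg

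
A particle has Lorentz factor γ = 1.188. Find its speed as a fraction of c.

From γ = 1/√(1 - v²/c²):
1/γ² = 1/1.188² = 0.7085
v²/c² = 1 - 0.7085 = 0.2915
v/c = √(0.2915) = 0.5399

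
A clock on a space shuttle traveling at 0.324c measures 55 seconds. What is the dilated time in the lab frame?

Proper time Δt₀ = 55 seconds
γ = 1/√(1 - 0.324²) = 1.057
Δt = γΔt₀ = 1.057 × 55 = 58.14 seconds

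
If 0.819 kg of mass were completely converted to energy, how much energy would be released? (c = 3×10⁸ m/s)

Using E = mc²:
c² = (3×10⁸)² = 9×10¹⁶ m²/s²
E = 0.819 × 9×10¹⁶ = 7.371×10¹⁶ J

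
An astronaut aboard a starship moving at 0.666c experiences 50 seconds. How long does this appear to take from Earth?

Proper time Δt₀ = 50 seconds
γ = 1/√(1 - 0.666²) = 1.3406
Δt = γΔt₀ = 1.3406 × 50 = 67.03 seconds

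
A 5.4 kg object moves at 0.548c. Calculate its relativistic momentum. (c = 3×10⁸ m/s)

γ = 1/√(1 - 0.548²) = 1.195
v = 0.548 × 3×10⁸ = 1.644×10⁸ m/s
p = γmv = 1.195 × 5.4 × 1.644×10⁸ = 1.061×10⁹ kg·m/s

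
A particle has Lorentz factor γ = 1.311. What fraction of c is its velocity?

From γ = 1/√(1 - v²/c²):
1/γ² = 1/1.311² = 0.5818
v²/c² = 1 - 0.5818 = 0.4182
v/c = √(0.4182) = 0.6467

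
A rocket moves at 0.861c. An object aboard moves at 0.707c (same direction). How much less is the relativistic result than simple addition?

Classical: u' + v = 0.707 + 0.861 = 1.568c
Relativistic: u = (0.707 + 0.861)/(1 + 0.608727) = 1.568/1.608727 = 0.9747c
Difference: 1.568 - 0.9747 = 0.5933c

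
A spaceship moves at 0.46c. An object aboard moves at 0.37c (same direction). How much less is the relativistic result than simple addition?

Classical: u' + v = 0.37 + 0.46 = 0.83c
Relativistic: u = (0.37 + 0.46)/(1 + 0.1702) = 0.83/1.1702 = 0.7093c
Difference: 0.83 - 0.7093 = 0.1207c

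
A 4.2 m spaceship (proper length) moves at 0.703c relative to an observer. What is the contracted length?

Proper length L₀ = 4.2 m
γ = 1/√(1 - 0.703²) = 1.406
L = L₀/γ = 4.2/1.406 = 2.987 m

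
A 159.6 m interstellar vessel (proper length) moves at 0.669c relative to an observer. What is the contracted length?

Proper length L₀ = 159.6 m
γ = 1/√(1 - 0.669²) = 1.3454
L = L₀/γ = 159.6/1.3454 = 118.6 m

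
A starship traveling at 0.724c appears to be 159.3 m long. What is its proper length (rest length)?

Contracted length L = 159.3 m
γ = 1/√(1 - 0.724²) = 1.4497
L₀ = γL = 1.4497 × 159.3 = 230.9 m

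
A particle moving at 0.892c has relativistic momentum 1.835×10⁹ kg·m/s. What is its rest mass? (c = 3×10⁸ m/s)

γ = 1/√(1 - 0.892²) = 2.212
v = 0.892 × 3×10⁸ = 2.676×10⁸ m/s
m = p/(γv) = 1.835×10⁹/(2.212 × 2.676×10⁸) = 3.100 kg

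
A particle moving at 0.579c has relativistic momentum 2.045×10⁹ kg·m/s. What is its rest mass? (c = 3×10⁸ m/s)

γ = 1/√(1 - 0.579²) = 1.2265
v = 0.579 × 3×10⁸ = 1.737×10⁸ m/s
m = p/(γv) = 2.045×10⁹/(1.2265 × 1.737×10⁸) = 9.599 kg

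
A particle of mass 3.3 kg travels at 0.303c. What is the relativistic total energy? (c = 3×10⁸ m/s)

γ = 1/√(1 - 0.303²) = 1.04933
mc² = 3.3 × (3×10⁸)² = 2.970×10¹⁷ J
E = γmc² = 1.04933 × 2.970×10¹⁷ = 3.117×10¹⁷ J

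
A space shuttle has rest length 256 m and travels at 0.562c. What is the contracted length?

Proper length L₀ = 256 m
γ = 1/√(1 - 0.562²) = 1.209
L = L₀/γ = 256/1.209 = 211.7 m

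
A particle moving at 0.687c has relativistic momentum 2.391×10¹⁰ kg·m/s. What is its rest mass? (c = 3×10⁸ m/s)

γ = 1/√(1 - 0.687²) = 1.3762
v = 0.687 × 3×10⁸ = 2.061×10⁸ m/s
m = p/(γv) = 2.391×10¹⁰/(1.3762 × 2.061×10⁸) = 84.30 kg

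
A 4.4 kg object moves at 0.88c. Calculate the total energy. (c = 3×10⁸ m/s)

γ = 1/√(1 - 0.88²) = 2.1054
mc² = 4.4 × (3×10⁸)² = 3.960×10¹⁷ J
E = γmc² = 2.1054 × 3.960×10¹⁷ = 8.337×10¹⁷ J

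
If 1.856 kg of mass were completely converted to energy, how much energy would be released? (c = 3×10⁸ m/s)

Using E = mc²:
c² = (3×10⁸)² = 9×10¹⁶ m²/s²
E = 1.856 × 9×10¹⁶ = 1.670×10¹⁷ J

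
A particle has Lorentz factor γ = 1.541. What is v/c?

From γ = 1/√(1 - v²/c²):
1/γ² = 1/1.541² = 0.42111
v²/c² = 1 - 0.42111 = 0.57889
v/c = √(0.57889) = 0.7608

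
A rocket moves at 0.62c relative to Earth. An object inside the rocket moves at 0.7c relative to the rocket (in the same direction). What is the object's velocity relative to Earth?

u = (u' + v)/(1 + u'v/c²)
Numerator: 0.7 + 0.62 = 1.32
Denominator: 1 + 0.434 = 1.434
u = 1.32/1.434 = 0.9205c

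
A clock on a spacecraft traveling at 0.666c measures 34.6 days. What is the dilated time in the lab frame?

Proper time Δt₀ = 34.6 days
γ = 1/√(1 - 0.666²) = 1.3406
Δt = γΔt₀ = 1.3406 × 34.6 = 46.38 days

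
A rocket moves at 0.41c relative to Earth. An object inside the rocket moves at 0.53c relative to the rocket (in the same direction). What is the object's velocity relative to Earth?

u = (u' + v)/(1 + u'v/c²)
Numerator: 0.53 + 0.41 = 0.94
Denominator: 1 + 0.2173 = 1.2173
u = 0.94/1.2173 = 0.7722c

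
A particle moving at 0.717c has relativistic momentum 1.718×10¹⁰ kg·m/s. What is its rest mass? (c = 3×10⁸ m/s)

γ = 1/√(1 - 0.717²) = 1.43457
v = 0.717 × 3×10⁸ = 2.151×10⁸ m/s
m = p/(γv) = 1.718×10¹⁰/(1.43457 × 2.151×10⁸) = 55.68 kg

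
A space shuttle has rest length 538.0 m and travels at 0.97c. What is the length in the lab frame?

Proper length L₀ = 538.0 m
γ = 1/√(1 - 0.97²) = 4.113
L = L₀/γ = 538.0/4.113 = 130.8 m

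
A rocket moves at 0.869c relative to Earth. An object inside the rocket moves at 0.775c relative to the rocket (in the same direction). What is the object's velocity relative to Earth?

u = (u' + v)/(1 + u'v/c²)
Numerator: 0.775 + 0.869 = 1.644
Denominator: 1 + 0.673475 = 1.673475
u = 1.644/1.673475 = 0.9824c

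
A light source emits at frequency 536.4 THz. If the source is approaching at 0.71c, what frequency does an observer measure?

β = v/c = 0.71
(1+β)/(1-β) = 1.71/0.29 = 5.8966
Doppler factor = √(5.8966) = 2.4283
f_obs = 536.4 × 2.4283 = 1303 THz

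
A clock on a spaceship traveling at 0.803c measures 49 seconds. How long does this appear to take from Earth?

Proper time Δt₀ = 49 seconds
γ = 1/√(1 - 0.803²) = 1.678
Δt = γΔt₀ = 1.678 × 49 = 82.22 seconds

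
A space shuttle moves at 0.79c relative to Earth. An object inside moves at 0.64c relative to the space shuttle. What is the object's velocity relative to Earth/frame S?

u = (u' + v)/(1 + u'v/c²)
Numerator: 0.64 + 0.79 = 1.43
Denominator: 1 + 0.5056 = 1.5056
u = 1.43/1.5056 = 0.9498c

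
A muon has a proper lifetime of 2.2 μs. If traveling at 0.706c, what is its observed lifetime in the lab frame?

Proper lifetime τ₀ = 2.2 μs
γ = 1/√(1 - 0.706²) = 1.412
τ = γτ₀ = 1.412 × 2.2 μs = 3.106 μs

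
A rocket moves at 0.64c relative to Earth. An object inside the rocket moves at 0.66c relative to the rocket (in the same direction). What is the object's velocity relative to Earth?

u = (u' + v)/(1 + u'v/c²)
Numerator: 0.66 + 0.64 = 1.3
Denominator: 1 + 0.4224 = 1.4224
u = 1.3/1.4224 = 0.9139c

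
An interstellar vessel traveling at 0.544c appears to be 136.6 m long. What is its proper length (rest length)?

Contracted length L = 136.6 m
γ = 1/√(1 - 0.544²) = 1.192
L₀ = γL = 1.192 × 136.6 = 162.8 m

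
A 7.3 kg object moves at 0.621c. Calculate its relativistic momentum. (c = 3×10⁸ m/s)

γ = 1/√(1 - 0.621²) = 1.276
v = 0.621 × 3×10⁸ = 1.863×10⁸ m/s
p = γmv = 1.276 × 7.3 × 1.863×10⁸ = 1.735×10⁹ kg·m/s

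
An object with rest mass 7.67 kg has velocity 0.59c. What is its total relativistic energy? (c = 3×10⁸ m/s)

γ = 1/√(1 - 0.59²) = 1.23854
mc² = 7.67 × (3×10⁸)² = 6.903×10¹⁷ J
E = γmc² = 1.23854 × 6.903×10¹⁷ = 8.550×10¹⁷ J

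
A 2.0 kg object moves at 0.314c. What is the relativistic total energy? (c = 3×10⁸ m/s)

γ = 1/√(1 - 0.314²) = 1.0533
mc² = 2.0 × (3×10⁸)² = 1.800×10¹⁷ J
E = γmc² = 1.0533 × 1.800×10¹⁷ = 1.896×10¹⁷ J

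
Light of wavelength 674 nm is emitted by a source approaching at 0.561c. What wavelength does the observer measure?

β = 0.561
Wavelength Doppler factor = √(0.439/1.561) = √(0.2812) = 0.5303
λ_obs = 674 × 0.5303 = 357.4 nm (blueshift)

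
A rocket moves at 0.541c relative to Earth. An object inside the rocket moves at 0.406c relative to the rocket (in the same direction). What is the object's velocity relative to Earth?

u = (u' + v)/(1 + u'v/c²)
Numerator: 0.406 + 0.541 = 0.947
Denominator: 1 + 0.219646 = 1.219646
u = 0.947/1.219646 = 0.7765c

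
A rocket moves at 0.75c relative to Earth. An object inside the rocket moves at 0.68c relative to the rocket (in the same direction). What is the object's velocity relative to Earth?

u = (u' + v)/(1 + u'v/c²)
Numerator: 0.68 + 0.75 = 1.43
Denominator: 1 + 0.51 = 1.51
u = 1.43/1.51 = 0.9470c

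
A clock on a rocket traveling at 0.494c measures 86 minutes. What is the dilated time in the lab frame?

Proper time Δt₀ = 86 minutes
γ = 1/√(1 - 0.494²) = 1.1501
Δt = γΔt₀ = 1.1501 × 86 = 98.91 minutes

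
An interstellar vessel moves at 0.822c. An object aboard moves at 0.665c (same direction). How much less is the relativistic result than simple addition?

Classical: u' + v = 0.665 + 0.822 = 1.487c
Relativistic: u = (0.665 + 0.822)/(1 + 0.54663) = 1.487/1.54663 = 0.9614c
Difference: 1.487 - 0.9614 = 0.5256c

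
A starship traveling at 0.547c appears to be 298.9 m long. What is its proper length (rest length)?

Contracted length L = 298.9 m
γ = 1/√(1 - 0.547²) = 1.1946
L₀ = γL = 1.1946 × 298.9 = 357.1 m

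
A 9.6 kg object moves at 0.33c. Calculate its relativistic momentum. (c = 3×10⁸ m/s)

γ = 1/√(1 - 0.33²) = 1.0593
v = 0.33 × 3×10⁸ = 9.900×10⁷ m/s
p = γmv = 1.0593 × 9.6 × 9.900×10⁷ = 1.007×10⁹ kg·m/s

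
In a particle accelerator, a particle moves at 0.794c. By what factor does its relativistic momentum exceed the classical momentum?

p_rel = γmv, p_class = mv
Ratio = γ = 1/√(1 - 0.794²)
= 1/√(0.369564) = 1.645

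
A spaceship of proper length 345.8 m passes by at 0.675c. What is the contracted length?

Proper length L₀ = 345.8 m
γ = 1/√(1 - 0.675²) = 1.3553
L = L₀/γ = 345.8/1.3553 = 255.1 m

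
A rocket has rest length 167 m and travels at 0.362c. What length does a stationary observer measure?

Proper length L₀ = 167 m
γ = 1/√(1 - 0.362²) = 1.0728
L = L₀/γ = 167/1.0728 = 155.7 m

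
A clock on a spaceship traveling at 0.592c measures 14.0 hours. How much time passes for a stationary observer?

Proper time Δt₀ = 14.0 hours
γ = 1/√(1 - 0.592²) = 1.241
Δt = γΔt₀ = 1.241 × 14.0 = 17.37 hours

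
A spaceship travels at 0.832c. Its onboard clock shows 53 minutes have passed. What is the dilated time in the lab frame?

Proper time Δt₀ = 53 minutes
γ = 1/√(1 - 0.832²) = 1.8025
Δt = γΔt₀ = 1.8025 × 53 = 95.53 minutes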